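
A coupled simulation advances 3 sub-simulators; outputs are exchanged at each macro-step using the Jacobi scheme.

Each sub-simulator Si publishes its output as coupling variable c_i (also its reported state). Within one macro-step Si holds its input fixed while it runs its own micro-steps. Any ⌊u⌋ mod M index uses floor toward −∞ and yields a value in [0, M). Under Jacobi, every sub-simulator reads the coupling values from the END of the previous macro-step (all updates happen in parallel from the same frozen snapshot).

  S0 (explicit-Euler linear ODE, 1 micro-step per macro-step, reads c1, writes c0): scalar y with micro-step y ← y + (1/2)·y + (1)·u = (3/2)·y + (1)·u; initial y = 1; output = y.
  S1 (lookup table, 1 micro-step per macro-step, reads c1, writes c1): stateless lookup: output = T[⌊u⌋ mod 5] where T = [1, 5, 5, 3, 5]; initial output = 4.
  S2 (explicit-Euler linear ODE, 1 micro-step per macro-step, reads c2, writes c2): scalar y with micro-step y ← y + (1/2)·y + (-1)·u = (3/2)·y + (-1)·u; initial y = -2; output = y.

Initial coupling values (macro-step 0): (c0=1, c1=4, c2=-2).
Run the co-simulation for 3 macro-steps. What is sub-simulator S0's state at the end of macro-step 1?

macro 1: S0 reads c1=4 → after 1×micro: 11/2; S1 reads c1=4 → after 1×micro: 5; S2 reads c2=-2 → after 1×micro: -1 ⇒ (c0=11/2, c1=5, c2=-1)
macro 2: S0 reads c1=5 → after 1×micro: 53/4; S1 reads c1=5 → after 1×micro: 1; S2 reads c2=-1 → after 1×micro: -1/2 ⇒ (c0=53/4, c1=1, c2=-1/2)
macro 3: S0 reads c1=1 → after 1×micro: 167/8; S1 reads c1=1 → after 1×micro: 5; S2 reads c2=-1/2 → after 1×micro: -1/4 ⇒ (c0=167/8, c1=5, c2=-1/4)

S0 state at macro-step 1 = 11/2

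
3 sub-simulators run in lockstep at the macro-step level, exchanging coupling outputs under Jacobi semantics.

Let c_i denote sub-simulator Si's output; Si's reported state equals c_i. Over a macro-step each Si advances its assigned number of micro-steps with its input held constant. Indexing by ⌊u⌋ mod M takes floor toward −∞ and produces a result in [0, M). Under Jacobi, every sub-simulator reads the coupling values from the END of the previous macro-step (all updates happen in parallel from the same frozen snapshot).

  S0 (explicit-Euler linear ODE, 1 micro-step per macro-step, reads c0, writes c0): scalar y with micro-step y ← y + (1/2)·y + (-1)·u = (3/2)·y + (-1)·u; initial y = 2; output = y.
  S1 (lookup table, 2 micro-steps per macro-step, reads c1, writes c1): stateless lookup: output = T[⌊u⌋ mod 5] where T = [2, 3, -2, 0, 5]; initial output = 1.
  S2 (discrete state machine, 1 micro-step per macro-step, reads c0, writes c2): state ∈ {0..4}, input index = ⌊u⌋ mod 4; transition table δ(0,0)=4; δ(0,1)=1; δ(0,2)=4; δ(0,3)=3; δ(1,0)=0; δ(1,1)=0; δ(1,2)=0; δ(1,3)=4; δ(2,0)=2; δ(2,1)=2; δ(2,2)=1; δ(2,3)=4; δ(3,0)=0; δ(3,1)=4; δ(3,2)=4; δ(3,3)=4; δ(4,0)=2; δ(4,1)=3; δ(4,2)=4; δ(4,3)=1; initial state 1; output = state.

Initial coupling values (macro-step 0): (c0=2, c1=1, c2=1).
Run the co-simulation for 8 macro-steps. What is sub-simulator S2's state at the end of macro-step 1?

S2 state at macro-step 1 = 0

macro 1: S0 reads c0=2 → after 1×micro: 1; S1 reads c1=1 → after 2×micro: 3; S2 reads c0=2 → after 1×micro: 0 ⇒ (c0=1, c1=3, c2=0)
macro 2: S0 reads c0=1 → after 1×micro: 1/2; S1 reads c1=3 → after 2×micro: 0; S2 reads c0=1 → after 1×micro: 1 ⇒ (c0=1/2, c1=0, c2=1)
macro 3: S0 reads c0=1/2 → after 1×micro: 1/4; S1 reads c1=0 → after 2×micro: 2; S2 reads c0=1/2 → after 1×micro: 0 ⇒ (c0=1/4, c1=2, c2=0)
macro 4: S0 reads c0=1/4 → after 1×micro: 1/8; S1 reads c1=2 → after 2×micro: -2; S2 reads c0=1/4 → after 1×micro: 4 ⇒ (c0=1/8, c1=-2, c2=4)
macro 5: S0 reads c0=1/8 → after 1×micro: 1/16; S1 reads c1=-2 → after 2×micro: 0; S2 reads c0=1/8 → after 1×micro: 2 ⇒ (c0=1/16, c1=0, c2=2)
macro 6: S0 reads c0=1/16 → after 1×micro: 1/32; S1 reads c1=0 → after 2×micro: 2; S2 reads c0=1/16 → after 1×micro: 2 ⇒ (c0=1/32, c1=2, c2=2)
macro 7: S0 reads c0=1/32 → after 1×micro: 1/64; S1 reads c1=2 → after 2×micro: -2; S2 reads c0=1/32 → after 1×micro: 2 ⇒ (c0=1/64, c1=-2, c2=2)
macro 8: S0 reads c0=1/64 → after 1×micro: 1/128; S1 reads c1=-2 → after 2×micro: 0; S2 reads c0=1/64 → after 1×micro: 2 ⇒ (c0=1/128, c1=0, c2=2)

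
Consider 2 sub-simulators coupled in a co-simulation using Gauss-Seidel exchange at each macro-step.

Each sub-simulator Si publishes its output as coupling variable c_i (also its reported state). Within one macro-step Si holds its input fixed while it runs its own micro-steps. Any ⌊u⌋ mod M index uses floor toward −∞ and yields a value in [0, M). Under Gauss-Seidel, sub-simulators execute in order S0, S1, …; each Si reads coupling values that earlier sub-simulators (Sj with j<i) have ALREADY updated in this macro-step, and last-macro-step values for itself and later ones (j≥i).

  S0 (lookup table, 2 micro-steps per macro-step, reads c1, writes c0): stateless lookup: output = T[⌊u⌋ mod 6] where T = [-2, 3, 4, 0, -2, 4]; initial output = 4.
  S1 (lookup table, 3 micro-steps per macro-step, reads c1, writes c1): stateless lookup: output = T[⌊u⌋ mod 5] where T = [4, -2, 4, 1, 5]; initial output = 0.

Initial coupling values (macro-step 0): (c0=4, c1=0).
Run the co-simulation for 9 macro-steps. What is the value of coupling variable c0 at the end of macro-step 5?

c0 at macro-step 5 = 4

macro 1: S0 reads c1=0 → after 2×micro: -2; S1 reads c1=0 → after 3×micro: 4 ⇒ (c0=-2, c1=4)
macro 2: S0 reads c1=4 → after 2×micro: -2; S1 reads c1=4 → after 3×micro: 5 ⇒ (c0=-2, c1=5)
macro 3: S0 reads c1=5 → after 2×micro: 4; S1 reads c1=5 → after 3×micro: 4 ⇒ (c0=4, c1=4)
macro 4: S0 reads c1=4 → after 2×micro: -2; S1 reads c1=4 → after 3×micro: 5 ⇒ (c0=-2, c1=5)
macro 5: S0 reads c1=5 → after 2×micro: 4; S1 reads c1=5 → after 3×micro: 4 ⇒ (c0=4, c1=4)
macro 6: S0 reads c1=4 → after 2×micro: -2; S1 reads c1=4 → after 3×micro: 5 ⇒ (c0=-2, c1=5)
macro 7: S0 reads c1=5 → after 2×micro: 4; S1 reads c1=5 → after 3×micro: 4 ⇒ (c0=4, c1=4)
macro 8: S0 reads c1=4 → after 2×micro: -2; S1 reads c1=4 → after 3×micro: 5 ⇒ (c0=-2, c1=5)
macro 9: S0 reads c1=5 → after 2×micro: 4; S1 reads c1=5 → after 3×micro: 4 ⇒ (c0=4, c1=4)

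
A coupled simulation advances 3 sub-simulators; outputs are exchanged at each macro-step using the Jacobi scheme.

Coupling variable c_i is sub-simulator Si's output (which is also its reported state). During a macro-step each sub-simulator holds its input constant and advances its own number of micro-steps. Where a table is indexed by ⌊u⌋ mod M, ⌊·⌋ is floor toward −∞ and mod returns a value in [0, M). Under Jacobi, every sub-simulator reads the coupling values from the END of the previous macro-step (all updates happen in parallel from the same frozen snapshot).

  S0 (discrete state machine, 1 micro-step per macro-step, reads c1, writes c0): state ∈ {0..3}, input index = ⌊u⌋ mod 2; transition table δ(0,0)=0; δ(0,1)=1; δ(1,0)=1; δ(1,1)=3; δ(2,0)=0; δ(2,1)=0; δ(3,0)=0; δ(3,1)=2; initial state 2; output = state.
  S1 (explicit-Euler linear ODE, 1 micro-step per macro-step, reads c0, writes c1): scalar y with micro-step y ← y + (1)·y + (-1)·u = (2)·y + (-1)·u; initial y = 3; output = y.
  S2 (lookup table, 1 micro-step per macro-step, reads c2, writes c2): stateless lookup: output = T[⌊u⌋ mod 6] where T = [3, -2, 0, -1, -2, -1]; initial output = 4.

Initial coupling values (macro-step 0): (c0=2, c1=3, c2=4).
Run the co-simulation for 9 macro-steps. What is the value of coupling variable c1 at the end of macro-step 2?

macro 1: S0 reads c1=3 → after 1×micro: 0; S1 reads c0=2 → after 1×micro: 4; S2 reads c2=4 → after 1×micro: -2 ⇒ (c0=0, c1=4, c2=-2)
macro 2: S0 reads c1=4 → after 1×micro: 0; S1 reads c0=0 → after 1×micro: 8; S2 reads c2=-2 → after 1×micro: -2 ⇒ (c0=0, c1=8, c2=-2)
macro 3: S0 reads c1=8 → after 1×micro: 0; S1 reads c0=0 → after 1×micro: 16; S2 reads c2=-2 → after 1×micro: -2 ⇒ (c0=0, c1=16, c2=-2)
macro 4: S0 reads c1=16 → after 1×micro: 0; S1 reads c0=0 → after 1×micro: 32; S2 reads c2=-2 → after 1×micro: -2 ⇒ (c0=0, c1=32, c2=-2)
macro 5: S0 reads c1=32 → after 1×micro: 0; S1 reads c0=0 → after 1×micro: 64; S2 reads c2=-2 → after 1×micro: -2 ⇒ (c0=0, c1=64, c2=-2)
macro 6: S0 reads c1=64 → after 1×micro: 0; S1 reads c0=0 → after 1×micro: 128; S2 reads c2=-2 → after 1×micro: -2 ⇒ (c0=0, c1=128, c2=-2)
macro 7: S0 reads c1=128 → after 1×micro: 0; S1 reads c0=0 → after 1×micro: 256; S2 reads c2=-2 → after 1×micro: -2 ⇒ (c0=0, c1=256, c2=-2)
macro 8: S0 reads c1=256 → after 1×micro: 0; S1 reads c0=0 → after 1×micro: 512; S2 reads c2=-2 → after 1×micro: -2 ⇒ (c0=0, c1=512, c2=-2)
macro 9: S0 reads c1=512 → after 1×micro: 0; S1 reads c0=0 → after 1×micro: 1024; S2 reads c2=-2 → after 1×micro: -2 ⇒ (c0=0, c1=1024, c2=-2)

c1 at macro-step 2 = 8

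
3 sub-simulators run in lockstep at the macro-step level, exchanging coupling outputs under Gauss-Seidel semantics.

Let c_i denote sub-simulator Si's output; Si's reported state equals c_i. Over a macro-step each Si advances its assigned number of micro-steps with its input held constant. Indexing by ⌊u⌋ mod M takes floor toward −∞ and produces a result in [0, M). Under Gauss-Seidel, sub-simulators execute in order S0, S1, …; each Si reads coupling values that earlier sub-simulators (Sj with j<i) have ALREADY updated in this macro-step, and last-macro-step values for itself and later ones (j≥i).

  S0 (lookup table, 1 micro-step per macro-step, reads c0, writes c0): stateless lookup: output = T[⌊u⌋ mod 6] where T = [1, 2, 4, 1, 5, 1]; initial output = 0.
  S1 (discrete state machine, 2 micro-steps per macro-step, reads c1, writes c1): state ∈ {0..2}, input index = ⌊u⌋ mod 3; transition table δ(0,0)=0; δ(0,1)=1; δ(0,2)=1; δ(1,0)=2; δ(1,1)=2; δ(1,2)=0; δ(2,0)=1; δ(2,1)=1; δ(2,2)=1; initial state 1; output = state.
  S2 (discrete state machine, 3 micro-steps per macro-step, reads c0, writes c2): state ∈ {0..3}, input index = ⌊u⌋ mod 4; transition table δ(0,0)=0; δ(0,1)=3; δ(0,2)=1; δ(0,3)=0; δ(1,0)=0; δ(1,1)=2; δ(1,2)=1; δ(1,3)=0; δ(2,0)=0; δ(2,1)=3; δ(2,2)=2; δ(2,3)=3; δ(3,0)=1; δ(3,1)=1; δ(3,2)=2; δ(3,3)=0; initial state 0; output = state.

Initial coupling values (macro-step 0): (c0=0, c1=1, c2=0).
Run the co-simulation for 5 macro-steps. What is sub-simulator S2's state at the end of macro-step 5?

macro 1: S0 reads c0=0 → after 1×micro: 1; S1 reads c1=1 → after 2×micro: 1; S2 reads c0=1 → after 3×micro: 2 ⇒ (c0=1, c1=1, c2=2)
macro 2: S0 reads c0=1 → after 1×micro: 2; S1 reads c1=1 → after 2×micro: 1; S2 reads c0=2 → after 3×micro: 2 ⇒ (c0=2, c1=1, c2=2)
macro 3: S0 reads c0=2 → after 1×micro: 4; S1 reads c1=1 → after 2×micro: 1; S2 reads c0=4 → after 3×micro: 0 ⇒ (c0=4, c1=1, c2=0)
macro 4: S0 reads c0=4 → after 1×micro: 5; S1 reads c1=1 → after 2×micro: 1; S2 reads c0=5 → after 3×micro: 2 ⇒ (c0=5, c1=1, c2=2)
macro 5: S0 reads c0=5 → after 1×micro: 1; S1 reads c1=1 → after 2×micro: 1; S2 reads c0=1 → after 3×micro: 2 ⇒ (c0=1, c1=1, c2=2)

S2 state at macro-step 5 = 2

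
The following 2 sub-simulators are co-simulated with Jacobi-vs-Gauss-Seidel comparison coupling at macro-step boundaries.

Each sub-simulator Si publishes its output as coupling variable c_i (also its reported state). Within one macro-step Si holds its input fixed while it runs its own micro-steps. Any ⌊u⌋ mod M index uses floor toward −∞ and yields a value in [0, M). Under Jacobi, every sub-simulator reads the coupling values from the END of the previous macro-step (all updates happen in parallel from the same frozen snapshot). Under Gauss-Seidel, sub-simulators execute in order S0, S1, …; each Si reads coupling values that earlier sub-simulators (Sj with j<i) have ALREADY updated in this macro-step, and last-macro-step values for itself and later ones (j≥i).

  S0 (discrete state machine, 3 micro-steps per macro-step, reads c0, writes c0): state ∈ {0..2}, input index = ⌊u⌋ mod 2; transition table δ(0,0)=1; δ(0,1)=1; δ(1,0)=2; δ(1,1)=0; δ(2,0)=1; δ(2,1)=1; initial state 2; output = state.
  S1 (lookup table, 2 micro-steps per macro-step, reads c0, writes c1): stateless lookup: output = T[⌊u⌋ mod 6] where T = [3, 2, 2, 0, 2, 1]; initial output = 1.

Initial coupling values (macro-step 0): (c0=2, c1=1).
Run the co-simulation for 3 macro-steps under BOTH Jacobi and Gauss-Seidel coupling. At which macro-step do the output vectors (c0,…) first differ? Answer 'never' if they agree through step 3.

first divergence at macro-step: 2

[Jacobi] macro 1: S0 reads c0=2 → after 3×micro: 1; S1 reads c0=2 → after 2×micro: 2 ⇒ (c0=1, c1=2)
[Jacobi] macro 2: S0 reads c0=1 → after 3×micro: 0; S1 reads c0=1 → after 2×micro: 2 ⇒ (c0=0, c1=2)
[Jacobi] macro 3: S0 reads c0=0 → after 3×micro: 1; S1 reads c0=0 → after 2×micro: 3 ⇒ (c0=1, c1=3)
[Gauss-Seidel] macro 1: S0 reads c0=2 → after 3×micro: 1; S1 reads c0=1 → after 2×micro: 2 ⇒ (c0=1, c1=2)
[Gauss-Seidel] macro 2: S0 reads c0=1 → after 3×micro: 0; S1 reads c0=0 → after 2×micro: 3 ⇒ (c0=0, c1=3)
[Gauss-Seidel] macro 3: S0 reads c0=0 → after 3×micro: 1; S1 reads c0=1 → after 2×micro: 2 ⇒ (c0=1, c1=2)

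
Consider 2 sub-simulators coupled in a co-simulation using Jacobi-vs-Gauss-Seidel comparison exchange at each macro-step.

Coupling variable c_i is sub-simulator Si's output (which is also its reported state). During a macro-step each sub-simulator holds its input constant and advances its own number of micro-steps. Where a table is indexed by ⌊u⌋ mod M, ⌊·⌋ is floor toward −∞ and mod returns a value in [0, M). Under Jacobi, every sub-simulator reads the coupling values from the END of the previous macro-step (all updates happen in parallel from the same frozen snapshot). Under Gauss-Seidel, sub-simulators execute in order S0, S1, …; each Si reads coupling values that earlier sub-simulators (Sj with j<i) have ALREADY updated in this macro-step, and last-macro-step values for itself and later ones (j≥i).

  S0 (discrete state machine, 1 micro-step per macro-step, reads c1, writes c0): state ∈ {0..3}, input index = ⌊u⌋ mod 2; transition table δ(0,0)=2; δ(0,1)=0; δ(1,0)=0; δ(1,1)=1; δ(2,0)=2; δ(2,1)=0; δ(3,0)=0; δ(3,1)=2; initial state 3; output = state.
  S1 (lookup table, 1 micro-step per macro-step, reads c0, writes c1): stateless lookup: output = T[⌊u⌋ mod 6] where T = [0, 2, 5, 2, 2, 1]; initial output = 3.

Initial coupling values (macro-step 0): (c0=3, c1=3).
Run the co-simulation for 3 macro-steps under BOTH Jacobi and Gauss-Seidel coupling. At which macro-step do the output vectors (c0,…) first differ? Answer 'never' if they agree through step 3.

first divergence at macro-step: 1

[Jacobi] macro 1: S0 reads c1=3 → after 1×micro: 2; S1 reads c0=3 → after 1×micro: 2 ⇒ (c0=2, c1=2)
[Jacobi] macro 2: S0 reads c1=2 → after 1×micro: 2; S1 reads c0=2 → after 1×micro: 5 ⇒ (c0=2, c1=5)
[Jacobi] macro 3: S0 reads c1=5 → after 1×micro: 0; S1 reads c0=2 → after 1×micro: 5 ⇒ (c0=0, c1=5)
[Gauss-Seidel] macro 1: S0 reads c1=3 → after 1×micro: 2; S1 reads c0=2 → after 1×micro: 5 ⇒ (c0=2, c1=5)
[Gauss-Seidel] macro 2: S0 reads c1=5 → after 1×micro: 0; S1 reads c0=0 → after 1×micro: 0 ⇒ (c0=0, c1=0)
[Gauss-Seidel] macro 3: S0 reads c1=0 → after 1×micro: 2; S1 reads c0=2 → after 1×micro: 5 ⇒ (c0=2, c1=5)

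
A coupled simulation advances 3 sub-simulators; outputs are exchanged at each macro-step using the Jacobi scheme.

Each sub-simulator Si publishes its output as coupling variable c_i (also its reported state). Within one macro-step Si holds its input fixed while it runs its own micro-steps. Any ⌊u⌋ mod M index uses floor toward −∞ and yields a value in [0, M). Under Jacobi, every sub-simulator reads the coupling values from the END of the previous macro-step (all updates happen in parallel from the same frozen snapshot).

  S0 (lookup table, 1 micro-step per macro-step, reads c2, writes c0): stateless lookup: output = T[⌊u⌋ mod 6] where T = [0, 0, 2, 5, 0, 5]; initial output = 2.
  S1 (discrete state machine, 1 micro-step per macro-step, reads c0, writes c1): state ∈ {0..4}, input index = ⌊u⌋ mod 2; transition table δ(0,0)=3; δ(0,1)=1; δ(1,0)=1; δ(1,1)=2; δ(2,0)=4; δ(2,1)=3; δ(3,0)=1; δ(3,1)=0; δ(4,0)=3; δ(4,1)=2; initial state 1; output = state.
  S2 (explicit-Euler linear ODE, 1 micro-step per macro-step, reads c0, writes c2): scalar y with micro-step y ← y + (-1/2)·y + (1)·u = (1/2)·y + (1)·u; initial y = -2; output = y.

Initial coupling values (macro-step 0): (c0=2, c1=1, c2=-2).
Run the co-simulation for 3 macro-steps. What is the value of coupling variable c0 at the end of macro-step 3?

c0 at macro-step 3 = 0

macro 1: S0 reads c2=-2 → after 1×micro: 0; S1 reads c0=2 → after 1×micro: 1; S2 reads c0=2 → after 1×micro: 1 ⇒ (c0=0, c1=1, c2=1)
macro 2: S0 reads c2=1 → after 1×micro: 0; S1 reads c0=0 → after 1×micro: 1; S2 reads c0=0 → after 1×micro: 1/2 ⇒ (c0=0, c1=1, c2=1/2)
macro 3: S0 reads c2=1/2 → after 1×micro: 0; S1 reads c0=0 → after 1×micro: 1; S2 reads c0=0 → after 1×micro: 1/4 ⇒ (c0=0, c1=1, c2=1/4)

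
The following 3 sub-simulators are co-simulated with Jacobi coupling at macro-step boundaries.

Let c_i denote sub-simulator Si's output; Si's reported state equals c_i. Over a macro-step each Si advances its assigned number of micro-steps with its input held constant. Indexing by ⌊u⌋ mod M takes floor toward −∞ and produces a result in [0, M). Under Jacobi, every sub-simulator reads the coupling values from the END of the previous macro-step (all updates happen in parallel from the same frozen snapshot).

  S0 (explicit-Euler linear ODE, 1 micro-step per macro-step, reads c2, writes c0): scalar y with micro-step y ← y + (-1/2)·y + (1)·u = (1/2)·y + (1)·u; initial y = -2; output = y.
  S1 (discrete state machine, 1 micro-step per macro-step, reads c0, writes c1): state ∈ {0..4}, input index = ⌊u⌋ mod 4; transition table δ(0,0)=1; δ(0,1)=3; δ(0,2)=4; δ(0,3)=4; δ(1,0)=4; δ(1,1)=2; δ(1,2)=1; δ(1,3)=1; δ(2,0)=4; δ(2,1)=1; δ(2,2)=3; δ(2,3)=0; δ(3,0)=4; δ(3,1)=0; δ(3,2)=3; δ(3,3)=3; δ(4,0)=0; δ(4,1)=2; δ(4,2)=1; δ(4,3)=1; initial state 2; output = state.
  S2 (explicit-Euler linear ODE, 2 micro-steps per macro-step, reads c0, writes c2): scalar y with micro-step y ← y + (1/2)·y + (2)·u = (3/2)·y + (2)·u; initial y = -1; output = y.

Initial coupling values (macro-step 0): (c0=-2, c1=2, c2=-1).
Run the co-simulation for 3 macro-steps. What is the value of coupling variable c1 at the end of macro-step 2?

macro 1: S0 reads c2=-1 → after 1×micro: -2; S1 reads c0=-2 → after 1×micro: 3; S2 reads c0=-2 → after 2×micro: -49/4 ⇒ (c0=-2, c1=3, c2=-49/4)
macro 2: S0 reads c2=-49/4 → after 1×micro: -53/4; S1 reads c0=-2 → after 1×micro: 3; S2 reads c0=-2 → after 2×micro: -601/16 ⇒ (c0=-53/4, c1=3, c2=-601/16)
macro 3: S0 reads c2=-601/16 → after 1×micro: -707/16; S1 reads c0=-53/4 → after 1×micro: 3; S2 reads c0=-53/4 → after 2×micro: -9649/64 ⇒ (c0=-707/16, c1=3, c2=-9649/64)

c1 at macro-step 2 = 3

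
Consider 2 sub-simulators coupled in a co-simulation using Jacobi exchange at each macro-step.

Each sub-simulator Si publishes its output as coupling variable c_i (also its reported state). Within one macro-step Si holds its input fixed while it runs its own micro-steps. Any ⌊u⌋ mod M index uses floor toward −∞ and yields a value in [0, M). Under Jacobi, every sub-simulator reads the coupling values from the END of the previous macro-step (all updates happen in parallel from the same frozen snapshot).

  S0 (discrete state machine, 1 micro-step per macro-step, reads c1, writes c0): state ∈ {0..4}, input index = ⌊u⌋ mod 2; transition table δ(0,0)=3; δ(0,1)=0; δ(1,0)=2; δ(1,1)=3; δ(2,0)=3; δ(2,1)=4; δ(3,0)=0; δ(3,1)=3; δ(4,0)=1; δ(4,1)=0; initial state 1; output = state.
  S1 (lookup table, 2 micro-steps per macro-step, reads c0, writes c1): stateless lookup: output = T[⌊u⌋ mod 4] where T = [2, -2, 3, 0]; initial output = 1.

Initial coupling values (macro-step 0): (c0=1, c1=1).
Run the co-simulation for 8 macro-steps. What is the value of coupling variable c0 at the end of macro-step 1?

macro 1: S0 reads c1=1 → after 1×micro: 3; S1 reads c0=1 → after 2×micro: -2 ⇒ (c0=3, c1=-2)
macro 2: S0 reads c1=-2 → after 1×micro: 0; S1 reads c0=3 → after 2×micro: 0 ⇒ (c0=0, c1=0)
macro 3: S0 reads c1=0 → after 1×micro: 3; S1 reads c0=0 → after 2×micro: 2 ⇒ (c0=3, c1=2)
macro 4: S0 reads c1=2 → after 1×micro: 0; S1 reads c0=3 → after 2×micro: 0 ⇒ (c0=0, c1=0)
macro 5: S0 reads c1=0 → after 1×micro: 3; S1 reads c0=0 → after 2×micro: 2 ⇒ (c0=3, c1=2)
macro 6: S0 reads c1=2 → after 1×micro: 0; S1 reads c0=3 → after 2×micro: 0 ⇒ (c0=0, c1=0)
macro 7: S0 reads c1=0 → after 1×micro: 3; S1 reads c0=0 → after 2×micro: 2 ⇒ (c0=3, c1=2)
macro 8: S0 reads c1=2 → after 1×micro: 0; S1 reads c0=3 → after 2×micro: 0 ⇒ (c0=0, c1=0)

c0 at macro-step 1 = 3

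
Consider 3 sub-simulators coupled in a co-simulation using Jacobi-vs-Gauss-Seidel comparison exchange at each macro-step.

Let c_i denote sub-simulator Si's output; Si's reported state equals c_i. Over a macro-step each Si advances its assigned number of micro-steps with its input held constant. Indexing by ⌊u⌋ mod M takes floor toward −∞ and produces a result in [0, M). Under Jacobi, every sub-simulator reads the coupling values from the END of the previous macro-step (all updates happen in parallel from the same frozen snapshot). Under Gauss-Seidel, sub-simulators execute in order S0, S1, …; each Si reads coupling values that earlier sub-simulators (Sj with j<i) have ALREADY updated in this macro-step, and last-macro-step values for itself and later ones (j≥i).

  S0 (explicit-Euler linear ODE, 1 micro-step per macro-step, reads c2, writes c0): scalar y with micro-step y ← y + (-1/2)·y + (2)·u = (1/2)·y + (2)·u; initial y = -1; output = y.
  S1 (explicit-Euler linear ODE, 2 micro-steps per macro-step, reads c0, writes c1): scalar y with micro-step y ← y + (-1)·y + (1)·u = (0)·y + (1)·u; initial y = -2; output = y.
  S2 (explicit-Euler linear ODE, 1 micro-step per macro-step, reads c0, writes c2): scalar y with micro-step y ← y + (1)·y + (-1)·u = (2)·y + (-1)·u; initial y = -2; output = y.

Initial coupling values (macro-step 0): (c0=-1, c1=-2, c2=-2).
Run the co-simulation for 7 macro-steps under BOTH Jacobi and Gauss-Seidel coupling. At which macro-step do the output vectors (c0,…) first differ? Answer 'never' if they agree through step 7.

[Jacobi] macro 1: S0 reads c2=-2 → after 1×micro: -9/2; S1 reads c0=-1 → after 2×micro: -1; S2 reads c0=-1 → after 1×micro: -3 ⇒ (c0=-9/2, c1=-1, c2=-3)
[Jacobi] macro 2: S0 reads c2=-3 → after 1×micro: -33/4; S1 reads c0=-9/2 → after 2×micro: -9/2; S2 reads c0=-9/2 → after 1×micro: -3/2 ⇒ (c0=-33/4, c1=-9/2, c2=-3/2)
[Jacobi] macro 3: S0 reads c2=-3/2 → after 1×micro: -57/8; S1 reads c0=-33/4 → after 2×micro: -33/4; S2 reads c0=-33/4 → after 1×micro: 21/4 ⇒ (c0=-57/8, c1=-33/4, c2=21/4)
[Jacobi] macro 4: S0 reads c2=21/4 → after 1×micro: 111/16; S1 reads c0=-57/8 → after 2×micro: -57/8; S2 reads c0=-57/8 → after 1×micro: 141/8 ⇒ (c0=111/16, c1=-57/8, c2=141/8)
[Jacobi] macro 5: S0 reads c2=141/8 → after 1×micro: 1239/32; S1 reads c0=111/16 → after 2×micro: 111/16; S2 reads c0=111/16 → after 1×micro: 453/16 ⇒ (c0=1239/32, c1=111/16, c2=453/16)
[Jacobi] macro 6: S0 reads c2=453/16 → after 1×micro: 4863/64; S1 reads c0=1239/32 → after 2×micro: 1239/32; S2 reads c0=1239/32 → after 1×micro: 573/32 ⇒ (c0=4863/64, c1=1239/32, c2=573/32)
[Jacobi] macro 7: S0 reads c2=573/32 → after 1×micro: 9447/128; S1 reads c0=4863/64 → after 2×micro: 4863/64; S2 reads c0=4863/64 → after 1×micro: -2571/64 ⇒ (c0=9447/128, c1=4863/64, c2=-2571/64)
[Gauss-Seidel] macro 1: S0 reads c2=-2 → after 1×micro: -9/2; S1 reads c0=-9/2 → after 2×micro: -9/2; S2 reads c0=-9/2 → after 1×micro: 1/2 ⇒ (c0=-9/2, c1=-9/2, c2=1/2)
[Gauss-Seidel] macro 2: S0 reads c2=1/2 → after 1×micro: -5/4; S1 reads c0=-5/4 → after 2×micro: -5/4; S2 reads c0=-5/4 → after 1×micro: 9/4 ⇒ (c0=-5/4, c1=-5/4, c2=9/4)
[Gauss-Seidel] macro 3: S0 reads c2=9/4 → after 1×micro: 31/8; S1 reads c0=31/8 → after 2×micro: 31/8; S2 reads c0=31/8 → after 1×micro: 5/8 ⇒ (c0=31/8, c1=31/8, c2=5/8)
[Gauss-Seidel] macro 4: S0 reads c2=5/8 → after 1×micro: 51/16; S1 reads c0=51/16 → after 2×micro: 51/16; S2 reads c0=51/16 → after 1×micro: -31/16 ⇒ (c0=51/16, c1=51/16, c2=-31/16)
[Gauss-Seidel] macro 5: S0 reads c2=-31/16 → after 1×micro: -73/32; S1 reads c0=-73/32 → after 2×micro: -73/32; S2 reads c0=-73/32 → after 1×micro: -51/32 ⇒ (c0=-73/32, c1=-73/32, c2=-51/32)
[Gauss-Seidel] macro 6: S0 reads c2=-51/32 → after 1×micro: -277/64; S1 reads c0=-277/64 → after 2×micro: -277/64; S2 reads c0=-277/64 → after 1×micro: 73/64 ⇒ (c0=-277/64, c1=-277/64, c2=73/64)
[Gauss-Seidel] macro 7: S0 reads c2=73/64 → after 1×micro: 15/128; S1 reads c0=15/128 → after 2×micro: 15/128; S2 reads c0=15/128 → after 1×micro: 277/128 ⇒ (c0=15/128, c1=15/128, c2=277/128)

first divergence at macro-step: 1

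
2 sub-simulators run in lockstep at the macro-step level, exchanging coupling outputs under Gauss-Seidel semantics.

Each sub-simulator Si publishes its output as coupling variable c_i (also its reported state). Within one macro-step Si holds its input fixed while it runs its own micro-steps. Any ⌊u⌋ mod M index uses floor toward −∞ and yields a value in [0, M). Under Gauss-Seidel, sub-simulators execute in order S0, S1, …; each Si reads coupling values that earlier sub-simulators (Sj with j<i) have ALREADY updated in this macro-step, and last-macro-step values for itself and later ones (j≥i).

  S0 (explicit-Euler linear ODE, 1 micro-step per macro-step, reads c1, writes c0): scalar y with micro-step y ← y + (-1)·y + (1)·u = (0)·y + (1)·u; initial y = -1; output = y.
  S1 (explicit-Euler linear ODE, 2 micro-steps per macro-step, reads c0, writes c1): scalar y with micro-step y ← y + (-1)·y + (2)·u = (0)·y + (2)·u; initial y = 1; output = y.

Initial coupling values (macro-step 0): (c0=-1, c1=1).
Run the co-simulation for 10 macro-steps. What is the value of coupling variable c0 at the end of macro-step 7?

macro 1: S0 reads c1=1 → after 1×micro: 1; S1 reads c0=1 → after 2×micro: 2 ⇒ (c0=1, c1=2)
macro 2: S0 reads c1=2 → after 1×micro: 2; S1 reads c0=2 → after 2×micro: 4 ⇒ (c0=2, c1=4)
macro 3: S0 reads c1=4 → after 1×micro: 4; S1 reads c0=4 → after 2×micro: 8 ⇒ (c0=4, c1=8)
macro 4: S0 reads c1=8 → after 1×micro: 8; S1 reads c0=8 → after 2×micro: 16 ⇒ (c0=8, c1=16)
macro 5: S0 reads c1=16 → after 1×micro: 16; S1 reads c0=16 → after 2×micro: 32 ⇒ (c0=16, c1=32)
macro 6: S0 reads c1=32 → after 1×micro: 32; S1 reads c0=32 → after 2×micro: 64 ⇒ (c0=32, c1=64)
macro 7: S0 reads c1=64 → after 1×micro: 64; S1 reads c0=64 → after 2×micro: 128 ⇒ (c0=64, c1=128)
macro 8: S0 reads c1=128 → after 1×micro: 128; S1 reads c0=128 → after 2×micro: 256 ⇒ (c0=128, c1=256)
macro 9: S0 reads c1=256 → after 1×micro: 256; S1 reads c0=256 → after 2×micro: 512 ⇒ (c0=256, c1=512)
macro 10: S0 reads c1=512 → after 1×micro: 512; S1 reads c0=512 → after 2×micro: 1024 ⇒ (c0=512, c1=1024)

c0 at macro-step 7 = 64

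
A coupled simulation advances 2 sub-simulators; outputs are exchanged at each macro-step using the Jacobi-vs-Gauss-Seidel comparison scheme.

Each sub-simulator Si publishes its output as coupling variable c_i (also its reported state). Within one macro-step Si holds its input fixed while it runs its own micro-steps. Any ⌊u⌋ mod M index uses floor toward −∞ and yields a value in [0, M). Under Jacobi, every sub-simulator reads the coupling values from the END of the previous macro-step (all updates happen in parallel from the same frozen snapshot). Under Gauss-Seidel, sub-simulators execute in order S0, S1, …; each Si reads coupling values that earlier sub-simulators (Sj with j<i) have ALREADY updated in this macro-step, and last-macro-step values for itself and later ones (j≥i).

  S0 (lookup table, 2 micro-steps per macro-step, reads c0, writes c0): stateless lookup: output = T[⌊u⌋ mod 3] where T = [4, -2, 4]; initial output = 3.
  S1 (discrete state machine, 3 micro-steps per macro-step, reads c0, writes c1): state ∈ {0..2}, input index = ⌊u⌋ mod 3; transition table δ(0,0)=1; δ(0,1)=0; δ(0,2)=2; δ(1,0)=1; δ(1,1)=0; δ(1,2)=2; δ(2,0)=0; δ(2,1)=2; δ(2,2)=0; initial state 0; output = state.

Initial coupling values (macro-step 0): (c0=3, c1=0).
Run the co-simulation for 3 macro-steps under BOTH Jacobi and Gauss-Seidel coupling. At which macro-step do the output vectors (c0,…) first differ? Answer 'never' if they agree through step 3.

[Jacobi] macro 1: S0 reads c0=3 → after 2×micro: 4; S1 reads c0=3 → after 3×micro: 1 ⇒ (c0=4, c1=1)
[Jacobi] macro 2: S0 reads c0=4 → after 2×micro: -2; S1 reads c0=4 → after 3×micro: 0 ⇒ (c0=-2, c1=0)
[Jacobi] macro 3: S0 reads c0=-2 → after 2×micro: -2; S1 reads c0=-2 → after 3×micro: 0 ⇒ (c0=-2, c1=0)
[Gauss-Seidel] macro 1: S0 reads c0=3 → after 2×micro: 4; S1 reads c0=4 → after 3×micro: 0 ⇒ (c0=4, c1=0)
[Gauss-Seidel] macro 2: S0 reads c0=4 → after 2×micro: -2; S1 reads c0=-2 → after 3×micro: 0 ⇒ (c0=-2, c1=0)
[Gauss-Seidel] macro 3: S0 reads c0=-2 → after 2×micro: -2; S1 reads c0=-2 → after 3×micro: 0 ⇒ (c0=-2, c1=0)

first divergence at macro-step: 1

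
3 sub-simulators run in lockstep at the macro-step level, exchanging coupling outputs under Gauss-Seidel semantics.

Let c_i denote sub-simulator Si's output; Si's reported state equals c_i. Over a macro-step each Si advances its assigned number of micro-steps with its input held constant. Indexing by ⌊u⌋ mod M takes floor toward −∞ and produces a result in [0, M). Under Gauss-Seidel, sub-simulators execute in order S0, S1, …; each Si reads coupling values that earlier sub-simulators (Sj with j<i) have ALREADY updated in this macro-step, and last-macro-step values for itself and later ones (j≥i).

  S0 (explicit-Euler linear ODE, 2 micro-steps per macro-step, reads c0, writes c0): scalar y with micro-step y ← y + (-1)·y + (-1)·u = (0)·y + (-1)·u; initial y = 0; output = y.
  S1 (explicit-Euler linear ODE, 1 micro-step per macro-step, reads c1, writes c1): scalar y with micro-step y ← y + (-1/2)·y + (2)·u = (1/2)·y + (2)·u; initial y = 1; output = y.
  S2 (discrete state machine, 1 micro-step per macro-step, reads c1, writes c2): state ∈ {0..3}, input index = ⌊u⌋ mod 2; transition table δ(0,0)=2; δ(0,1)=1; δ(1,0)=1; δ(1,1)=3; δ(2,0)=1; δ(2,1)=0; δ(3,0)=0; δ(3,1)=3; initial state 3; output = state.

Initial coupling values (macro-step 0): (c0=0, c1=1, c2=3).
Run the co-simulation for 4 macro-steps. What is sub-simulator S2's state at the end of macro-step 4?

S2 state at macro-step 4 = 1

macro 1: S0 reads c0=0 → after 2×micro: 0; S1 reads c1=1 → after 1×micro: 5/2; S2 reads c1=5/2 → after 1×micro: 0 ⇒ (c0=0, c1=5/2, c2=0)
macro 2: S0 reads c0=0 → after 2×micro: 0; S1 reads c1=5/2 → after 1×micro: 25/4; S2 reads c1=25/4 → after 1×micro: 2 ⇒ (c0=0, c1=25/4, c2=2)
macro 3: S0 reads c0=0 → after 2×micro: 0; S1 reads c1=25/4 → after 1×micro: 125/8; S2 reads c1=125/8 → after 1×micro: 0 ⇒ (c0=0, c1=125/8, c2=0)
macro 4: S0 reads c0=0 → after 2×micro: 0; S1 reads c1=125/8 → after 1×micro: 625/16; S2 reads c1=625/16 → after 1×micro: 1 ⇒ (c0=0, c1=625/16, c2=1)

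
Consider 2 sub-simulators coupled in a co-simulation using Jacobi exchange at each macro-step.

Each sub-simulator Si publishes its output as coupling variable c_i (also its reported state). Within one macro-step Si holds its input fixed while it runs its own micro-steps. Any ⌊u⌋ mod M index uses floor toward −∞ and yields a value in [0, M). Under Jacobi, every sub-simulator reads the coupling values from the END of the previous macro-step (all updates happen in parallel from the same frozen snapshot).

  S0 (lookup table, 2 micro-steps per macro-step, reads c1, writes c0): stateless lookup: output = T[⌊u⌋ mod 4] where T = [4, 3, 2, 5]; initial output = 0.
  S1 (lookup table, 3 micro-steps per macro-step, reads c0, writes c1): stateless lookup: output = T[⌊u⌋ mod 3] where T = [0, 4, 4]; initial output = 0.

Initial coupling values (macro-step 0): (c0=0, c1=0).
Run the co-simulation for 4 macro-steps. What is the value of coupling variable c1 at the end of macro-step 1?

c1 at macro-step 1 = 0

macro 1: S0 reads c1=0 → after 2×micro: 4; S1 reads c0=0 → after 3×micro: 0 ⇒ (c0=4, c1=0)
macro 2: S0 reads c1=0 → after 2×micro: 4; S1 reads c0=4 → after 3×micro: 4 ⇒ (c0=4, c1=4)
macro 3: S0 reads c1=4 → after 2×micro: 4; S1 reads c0=4 → after 3×micro: 4 ⇒ (c0=4, c1=4)
macro 4: S0 reads c1=4 → after 2×micro: 4; S1 reads c0=4 → after 3×micro: 4 ⇒ (c0=4, c1=4)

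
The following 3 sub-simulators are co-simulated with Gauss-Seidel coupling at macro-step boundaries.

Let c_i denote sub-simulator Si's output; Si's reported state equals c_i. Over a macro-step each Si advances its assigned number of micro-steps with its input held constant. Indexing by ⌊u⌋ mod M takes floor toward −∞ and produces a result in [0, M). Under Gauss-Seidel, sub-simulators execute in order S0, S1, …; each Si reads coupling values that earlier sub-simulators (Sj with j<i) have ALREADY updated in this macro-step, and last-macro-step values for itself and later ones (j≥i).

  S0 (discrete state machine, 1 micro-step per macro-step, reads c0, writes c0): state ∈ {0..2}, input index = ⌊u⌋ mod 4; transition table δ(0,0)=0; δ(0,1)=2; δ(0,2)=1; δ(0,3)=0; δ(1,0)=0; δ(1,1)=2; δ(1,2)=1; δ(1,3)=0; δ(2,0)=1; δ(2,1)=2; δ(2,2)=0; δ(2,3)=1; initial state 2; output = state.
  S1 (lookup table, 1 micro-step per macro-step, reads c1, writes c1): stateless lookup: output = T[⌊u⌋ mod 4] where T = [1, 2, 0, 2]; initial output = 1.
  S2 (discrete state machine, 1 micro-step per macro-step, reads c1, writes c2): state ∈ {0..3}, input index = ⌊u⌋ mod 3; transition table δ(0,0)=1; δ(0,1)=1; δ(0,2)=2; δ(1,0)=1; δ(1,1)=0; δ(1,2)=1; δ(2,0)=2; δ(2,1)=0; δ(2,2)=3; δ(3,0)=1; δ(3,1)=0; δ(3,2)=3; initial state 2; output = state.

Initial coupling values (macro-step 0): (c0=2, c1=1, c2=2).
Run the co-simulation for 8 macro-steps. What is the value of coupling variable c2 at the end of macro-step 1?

c2 at macro-step 1 = 3

macro 1: S0 reads c0=2 → after 1×micro: 0; S1 reads c1=1 → after 1×micro: 2; S2 reads c1=2 → after 1×micro: 3 ⇒ (c0=0, c1=2, c2=3)
macro 2: S0 reads c0=0 → after 1×micro: 0; S1 reads c1=2 → after 1×micro: 0; S2 reads c1=0 → after 1×micro: 1 ⇒ (c0=0, c1=0, c2=1)
macro 3: S0 reads c0=0 → after 1×micro: 0; S1 reads c1=0 → after 1×micro: 1; S2 reads c1=1 → after 1×micro: 0 ⇒ (c0=0, c1=1, c2=0)
macro 4: S0 reads c0=0 → after 1×micro: 0; S1 reads c1=1 → after 1×micro: 2; S2 reads c1=2 → after 1×micro: 2 ⇒ (c0=0, c1=2, c2=2)
macro 5: S0 reads c0=0 → after 1×micro: 0; S1 reads c1=2 → after 1×micro: 0; S2 reads c1=0 → after 1×micro: 2 ⇒ (c0=0, c1=0, c2=2)
macro 6: S0 reads c0=0 → after 1×micro: 0; S1 reads c1=0 → after 1×micro: 1; S2 reads c1=1 → after 1×micro: 0 ⇒ (c0=0, c1=1, c2=0)
macro 7: S0 reads c0=0 → after 1×micro: 0; S1 reads c1=1 → after 1×micro: 2; S2 reads c1=2 → after 1×micro: 2 ⇒ (c0=0, c1=2, c2=2)
macro 8: S0 reads c0=0 → after 1×micro: 0; S1 reads c1=2 → after 1×micro: 0; S2 reads c1=0 → after 1×micro: 2 ⇒ (c0=0, c1=0, c2=2)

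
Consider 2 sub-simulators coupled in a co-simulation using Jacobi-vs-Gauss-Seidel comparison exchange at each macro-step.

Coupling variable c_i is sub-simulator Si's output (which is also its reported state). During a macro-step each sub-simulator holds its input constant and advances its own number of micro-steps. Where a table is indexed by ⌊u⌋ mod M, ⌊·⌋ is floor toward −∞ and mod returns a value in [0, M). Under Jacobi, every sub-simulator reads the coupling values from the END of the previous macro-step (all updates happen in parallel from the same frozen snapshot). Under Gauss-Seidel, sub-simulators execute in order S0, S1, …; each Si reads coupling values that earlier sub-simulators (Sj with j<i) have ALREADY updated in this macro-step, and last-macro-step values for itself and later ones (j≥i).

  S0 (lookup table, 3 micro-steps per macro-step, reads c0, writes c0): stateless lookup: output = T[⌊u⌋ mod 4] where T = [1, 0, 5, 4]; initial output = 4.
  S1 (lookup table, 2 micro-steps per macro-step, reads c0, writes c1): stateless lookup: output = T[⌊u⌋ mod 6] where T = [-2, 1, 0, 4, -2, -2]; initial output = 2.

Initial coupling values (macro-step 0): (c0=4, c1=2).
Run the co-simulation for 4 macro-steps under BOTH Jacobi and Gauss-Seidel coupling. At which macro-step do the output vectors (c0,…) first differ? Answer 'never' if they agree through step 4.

first divergence at macro-step: 1

[Jacobi] macro 1: S0 reads c0=4 → after 3×micro: 1; S1 reads c0=4 → after 2×micro: -2 ⇒ (c0=1, c1=-2)
[Jacobi] macro 2: S0 reads c0=1 → after 3×micro: 0; S1 reads c0=1 → after 2×micro: 1 ⇒ (c0=0, c1=1)
[Jacobi] macro 3: S0 reads c0=0 → after 3×micro: 1; S1 reads c0=0 → after 2×micro: -2 ⇒ (c0=1, c1=-2)
[Jacobi] macro 4: S0 reads c0=1 → after 3×micro: 0; S1 reads c0=1 → after 2×micro: 1 ⇒ (c0=0, c1=1)
[Gauss-Seidel] macro 1: S0 reads c0=4 → after 3×micro: 1; S1 reads c0=1 → after 2×micro: 1 ⇒ (c0=1, c1=1)
[Gauss-Seidel] macro 2: S0 reads c0=1 → after 3×micro: 0; S1 reads c0=0 → after 2×micro: -2 ⇒ (c0=0, c1=-2)
[Gauss-Seidel] macro 3: S0 reads c0=0 → after 3×micro: 1; S1 reads c0=1 → after 2×micro: 1 ⇒ (c0=1, c1=1)
[Gauss-Seidel] macro 4: S0 reads c0=1 → after 3×micro: 0; S1 reads c0=0 → after 2×micro: -2 ⇒ (c0=0, c1=-2)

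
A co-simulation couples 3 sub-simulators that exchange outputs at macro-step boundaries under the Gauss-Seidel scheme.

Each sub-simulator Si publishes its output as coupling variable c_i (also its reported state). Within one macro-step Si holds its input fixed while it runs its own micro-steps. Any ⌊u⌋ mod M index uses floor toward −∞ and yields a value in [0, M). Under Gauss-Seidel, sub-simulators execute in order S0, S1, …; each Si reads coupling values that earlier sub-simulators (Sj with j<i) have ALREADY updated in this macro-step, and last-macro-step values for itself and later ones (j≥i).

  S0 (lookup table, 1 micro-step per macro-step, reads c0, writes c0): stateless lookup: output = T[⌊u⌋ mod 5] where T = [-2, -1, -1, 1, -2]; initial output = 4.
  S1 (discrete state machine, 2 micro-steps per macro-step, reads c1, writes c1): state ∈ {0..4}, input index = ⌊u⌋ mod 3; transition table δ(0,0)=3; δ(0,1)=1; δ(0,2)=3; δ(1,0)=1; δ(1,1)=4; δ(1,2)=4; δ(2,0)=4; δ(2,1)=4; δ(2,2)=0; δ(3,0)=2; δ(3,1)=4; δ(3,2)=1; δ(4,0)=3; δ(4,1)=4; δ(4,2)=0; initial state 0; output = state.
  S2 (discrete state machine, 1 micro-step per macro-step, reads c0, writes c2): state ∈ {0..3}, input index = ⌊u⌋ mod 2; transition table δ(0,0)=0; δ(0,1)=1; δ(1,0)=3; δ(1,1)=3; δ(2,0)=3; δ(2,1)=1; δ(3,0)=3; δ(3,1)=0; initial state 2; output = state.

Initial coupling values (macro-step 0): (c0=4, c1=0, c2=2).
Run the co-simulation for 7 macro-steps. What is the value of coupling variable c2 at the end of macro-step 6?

macro 1: S0 reads c0=4 → after 1×micro: -2; S1 reads c1=0 → after 2×micro: 2; S2 reads c0=-2 → after 1×micro: 3 ⇒ (c0=-2, c1=2, c2=3)
macro 2: S0 reads c0=-2 → after 1×micro: 1; S1 reads c1=2 → after 2×micro: 3; S2 reads c0=1 → after 1×micro: 0 ⇒ (c0=1, c1=3, c2=0)
macro 3: S0 reads c0=1 → after 1×micro: -1; S1 reads c1=3 → after 2×micro: 4; S2 reads c0=-1 → after 1×micro: 1 ⇒ (c0=-1, c1=4, c2=1)
macro 4: S0 reads c0=-1 → after 1×micro: -2; S1 reads c1=4 → after 2×micro: 4; S2 reads c0=-2 → after 1×micro: 3 ⇒ (c0=-2, c1=4, c2=3)
macro 5: S0 reads c0=-2 → after 1×micro: 1; S1 reads c1=4 → after 2×micro: 4; S2 reads c0=1 → after 1×micro: 0 ⇒ (c0=1, c1=4, c2=0)
macro 6: S0 reads c0=1 → after 1×micro: -1; S1 reads c1=4 → after 2×micro: 4; S2 reads c0=-1 → after 1×micro: 1 ⇒ (c0=-1, c1=4, c2=1)
macro 7: S0 reads c0=-1 → after 1×micro: -2; S1 reads c1=4 → after 2×micro: 4; S2 reads c0=-2 → after 1×micro: 3 ⇒ (c0=-2, c1=4, c2=3)

c2 at macro-step 6 = 1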